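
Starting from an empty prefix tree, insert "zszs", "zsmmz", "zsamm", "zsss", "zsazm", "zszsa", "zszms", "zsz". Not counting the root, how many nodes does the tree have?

17

Trie structure (* marks end of a word):
(root)
└─ z
   └─ s
      ├─ a
      │  ├─ m
      │  │  └─ m *
      │  └─ z
      │     └─ m *
      ├─ m
      │  └─ m
      │     └─ z *
      ├─ s
      │  └─ s *
      └─ z *
         ├─ m
         │  └─ s *
         └─ s *
            └─ a *
Counting every labelled node above: 17.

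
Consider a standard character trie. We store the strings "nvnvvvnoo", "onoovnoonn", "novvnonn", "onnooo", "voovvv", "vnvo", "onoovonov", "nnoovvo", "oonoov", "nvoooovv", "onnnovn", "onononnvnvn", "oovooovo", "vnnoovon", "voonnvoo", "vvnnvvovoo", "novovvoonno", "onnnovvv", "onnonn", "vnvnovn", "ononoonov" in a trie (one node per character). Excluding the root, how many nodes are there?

Insert word by word; a character creates a node only if that edge doesn't already exist:
  "nvnvvvnoo" → 9 new (n, v, n, v, v, v, n, o, o)
  "onoovnoonn" → 10 new (o, n, o, o, v, n, o, o, n, n)
  "novvnonn" → prefix "n" already present; 7 new (o, v, v, n, o, n, n)
  "onnooo" → prefix "on" already present; 4 new (n, o, o, o)
  "voovvv" → 6 new (v, o, o, v, v, v)
  "vnvo" → prefix "v" already present; 3 new (n, v, o)
  "onoovonov" → prefix "onoov" already present; 4 new (o, n, o, v)
  "nnoovvo" → prefix "n" already present; 6 new (n, o, o, v, v, o)
  "oonoov" → prefix "o" already present; 5 new (o, n, o, o, v)
  "nvoooovv" → prefix "nv" already present; 6 new (o, o, o, o, v, v)
  "onnnovn" → prefix "onn" already present; 4 new (n, o, v, n)
  "onononnvnvn" → prefix "ono" already present; 8 new (n, o, n, n, v, n, v, n)
  "oovooovo" → prefix "oo" already present; 6 new (v, o, o, o, v, o)
  "vnnoovon" → prefix "vn" already present; 6 new (n, o, o, v, o, n)
  "voonnvoo" → prefix "voo" already present; 5 new (n, n, v, o, o)
  "vvnnvvovoo" → prefix "v" already present; 9 new (v, n, n, v, v, o, v, o, o)
  "novovvoonno" → prefix "nov" already present; 8 new (o, v, v, o, o, n, n, o)
  "onnnovvv" → prefix "onnnov" already present; 2 new (v, v)
  "onnonn" → prefix "onno" already present; 2 new (n, n)
  "vnvnovn" → prefix "vnv" already present; 4 new (n, o, v, n)
  "ononoonov" → prefix "onono" already present; 4 new (o, n, o, v)
Total nodes = 9 + 10 + 7 + 4 + 6 + 3 + 4 + 6 + 5 + 6 + 4 + 8 + 6 + 6 + 5 + 9 + 8 + 2 + 2 + 4 + 4 = 118

118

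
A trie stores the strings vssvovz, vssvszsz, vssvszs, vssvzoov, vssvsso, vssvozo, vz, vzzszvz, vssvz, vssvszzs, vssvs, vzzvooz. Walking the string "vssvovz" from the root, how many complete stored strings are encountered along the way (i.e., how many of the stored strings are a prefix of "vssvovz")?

Traverse "vssvovz" character by character; count nodes along the way that are marked as word ends.
Prefixes of the query that are stored words: "vssvovz"
Count: 1

1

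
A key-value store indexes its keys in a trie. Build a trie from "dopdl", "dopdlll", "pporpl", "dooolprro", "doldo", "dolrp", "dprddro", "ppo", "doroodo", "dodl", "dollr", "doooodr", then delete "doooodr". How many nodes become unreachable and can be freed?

Walk "doooodr" from the leaf back toward the root, removing each node that no remaining word uses.
The suffix "odr" (3 nodes) is used only by "doooodr"; the node for "dooo" still has the child "l", so pruning stops there.
Nodes removed: 3

3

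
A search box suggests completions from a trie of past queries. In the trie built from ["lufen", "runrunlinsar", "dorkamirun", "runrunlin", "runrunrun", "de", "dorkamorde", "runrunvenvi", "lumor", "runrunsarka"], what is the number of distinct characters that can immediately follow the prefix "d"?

Walk "d" from the root, arriving at one node.
Distinct next characters after "d": e, o.
That node has 2 child edges.

2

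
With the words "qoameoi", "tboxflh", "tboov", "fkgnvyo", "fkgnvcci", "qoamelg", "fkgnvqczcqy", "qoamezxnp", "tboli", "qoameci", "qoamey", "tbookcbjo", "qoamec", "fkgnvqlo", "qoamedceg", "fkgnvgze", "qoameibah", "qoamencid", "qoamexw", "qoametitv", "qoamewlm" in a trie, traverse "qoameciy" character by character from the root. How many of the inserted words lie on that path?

Walk "qoameciy" from the root; an end-of-word marker is hit whenever a stored word is a prefix of "qoameciy".
Prefixes of the query that are stored words: "qoamec", "qoameci"
Count: 2

2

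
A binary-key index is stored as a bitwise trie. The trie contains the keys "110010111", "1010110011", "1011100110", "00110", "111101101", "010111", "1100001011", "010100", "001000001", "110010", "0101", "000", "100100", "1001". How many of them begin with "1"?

8

Filter for entries beginning with "1":
Matches: "1001", "100100", "1010110011", "1011100110", "1100001011", "110010", "110010111", "111101101"
Count: 8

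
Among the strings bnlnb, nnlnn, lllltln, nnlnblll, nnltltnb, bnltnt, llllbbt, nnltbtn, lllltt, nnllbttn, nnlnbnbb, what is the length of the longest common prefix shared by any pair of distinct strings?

The deepest shared node is where two words last agree before diverging.
e.g. "lllltln" and "lllltt" share the prefix "llllt" of length 5; no pair shares a longer one.
Longest shared-prefix length: 5

5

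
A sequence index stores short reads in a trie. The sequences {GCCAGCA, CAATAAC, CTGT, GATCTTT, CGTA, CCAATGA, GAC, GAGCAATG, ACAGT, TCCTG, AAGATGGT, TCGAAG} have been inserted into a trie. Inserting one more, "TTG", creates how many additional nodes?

2

The longest prefix of "TTG" already in the trie is "T" (length 1).
Each of the 2 remaining characters creates one node.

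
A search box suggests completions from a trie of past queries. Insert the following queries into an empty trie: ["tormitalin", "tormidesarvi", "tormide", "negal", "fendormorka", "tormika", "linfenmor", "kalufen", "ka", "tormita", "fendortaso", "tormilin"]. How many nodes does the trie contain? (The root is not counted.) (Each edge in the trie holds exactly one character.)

58

For each word, the new-node count is its length minus the longest prefix already in the trie:
  "tormitalin" → 10 new (t, o, r, m, i, t, a, l, i, n)
  "tormidesarvi" → prefix "tormi" already present; 7 new (d, e, s, a, r, v, i)
  "tormide" → prefix "tormide" already present; 0 new (none)
  "negal" → 5 new (n, e, g, a, l)
  "fendormorka" → 11 new (f, e, n, d, o, r, m, o, r, k, a)
  "tormika" → prefix "tormi" already present; 2 new (k, a)
  "linfenmor" → 9 new (l, i, n, f, e, n, m, o, r)
  "kalufen" → 7 new (k, a, l, u, f, e, n)
  "ka" → prefix "ka" already present; 0 new (none)
  "tormita" → prefix "tormita" already present; 0 new (none)
  "fendortaso" → prefix "fendor" already present; 4 new (t, a, s, o)
  "tormilin" → prefix "tormi" already present; 3 new (l, i, n)
Total nodes = 10 + 7 + 0 + 5 + 11 + 2 + 9 + 7 + 0 + 0 + 4 + 3 = 58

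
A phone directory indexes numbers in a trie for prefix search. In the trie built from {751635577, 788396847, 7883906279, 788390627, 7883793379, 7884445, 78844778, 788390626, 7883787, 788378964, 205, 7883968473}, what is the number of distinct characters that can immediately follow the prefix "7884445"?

Follow the path "7884445" to its node, then look at its outgoing edges.
No stored string extends past "7884445".
That node has 0 child edges.

0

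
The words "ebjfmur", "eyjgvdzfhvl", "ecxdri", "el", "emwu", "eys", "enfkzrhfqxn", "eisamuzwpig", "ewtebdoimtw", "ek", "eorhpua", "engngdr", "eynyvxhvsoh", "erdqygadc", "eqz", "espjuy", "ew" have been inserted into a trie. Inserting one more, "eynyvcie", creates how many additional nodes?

3

The longest prefix of "eynyvcie" already in the trie is "eynyv" (length 5).
So 8 − 5 = 3 new nodes.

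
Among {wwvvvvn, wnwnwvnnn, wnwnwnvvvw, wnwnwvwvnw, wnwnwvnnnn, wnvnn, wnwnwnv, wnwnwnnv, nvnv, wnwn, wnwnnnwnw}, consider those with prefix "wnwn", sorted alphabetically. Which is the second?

Filter for "wnwn…" and sort: "wnwn", "wnwnnnwnw", "wnwnwnnv", "wnwnwnv", "wnwnwnvvvw", "wnwnwvnnn", "wnwnwvnnnn", "wnwnwvwvnw"
Position 2: wnwnnnwnw

wnwnnnwnw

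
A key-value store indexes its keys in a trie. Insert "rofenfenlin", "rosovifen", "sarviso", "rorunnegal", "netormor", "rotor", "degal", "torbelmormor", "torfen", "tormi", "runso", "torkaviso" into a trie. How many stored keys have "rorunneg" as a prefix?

Filter for entries beginning with "rorunneg":
Words under "rorunneg": rorunnegal
Count: 1

1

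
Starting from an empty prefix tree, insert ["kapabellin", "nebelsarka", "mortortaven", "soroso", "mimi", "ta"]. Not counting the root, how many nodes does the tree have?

42

For each word, the new-node count is its length minus the longest prefix already in the trie:
  "kapabellin" → 10 new (k, a, p, a, b, e, l, l, i, n)
  "nebelsarka" → 10 new (n, e, b, e, l, s, a, r, k, a)
  "mortortaven" → 11 new (m, o, r, t, o, r, t, a, v, e, n)
  "soroso" → 6 new (s, o, r, o, s, o)
  "mimi" → prefix "m" already present; 3 new (i, m, i)
  "ta" → 2 new (t, a)
Total nodes = 10 + 10 + 11 + 6 + 3 + 2 = 42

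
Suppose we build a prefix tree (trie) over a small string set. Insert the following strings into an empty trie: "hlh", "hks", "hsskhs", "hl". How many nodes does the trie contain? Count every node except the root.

For each word, the new-node count is its length minus the longest prefix already in the trie:
  "hlh" → 3 new (h, l, h)
  "hks" → prefix "h" already present; 2 new (k, s)
  "hsskhs" → prefix "h" already present; 5 new (s, s, k, h, s)
  "hl" → prefix "hl" already present; 0 new (none)
Total nodes = 3 + 2 + 5 + 0 = 10

10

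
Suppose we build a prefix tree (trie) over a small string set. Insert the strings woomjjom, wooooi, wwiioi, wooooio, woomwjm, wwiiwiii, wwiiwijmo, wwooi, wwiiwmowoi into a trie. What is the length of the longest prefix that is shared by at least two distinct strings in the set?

Look for the deepest trie node that still has at least two words in its subtree.
e.g. "wooooi" and "wooooio" share the prefix "wooooi" of length 6; no pair shares a longer one.
Longest shared-prefix length: 6

6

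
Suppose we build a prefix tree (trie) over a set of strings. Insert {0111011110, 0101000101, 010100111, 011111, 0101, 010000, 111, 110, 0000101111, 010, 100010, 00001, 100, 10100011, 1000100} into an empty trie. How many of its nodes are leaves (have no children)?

10

A leaf is a node with no children — equivalently, the end of a word that is not a proper prefix of any other stored word.
Those words: "0000101111", "010000", "0101000101", "010100111", "0111011110", "011111", "1000100", "10100011", "110", "111"
Leaf count: 10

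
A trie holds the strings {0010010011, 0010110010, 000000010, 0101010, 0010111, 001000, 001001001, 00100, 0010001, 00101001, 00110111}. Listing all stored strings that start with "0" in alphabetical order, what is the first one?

000000010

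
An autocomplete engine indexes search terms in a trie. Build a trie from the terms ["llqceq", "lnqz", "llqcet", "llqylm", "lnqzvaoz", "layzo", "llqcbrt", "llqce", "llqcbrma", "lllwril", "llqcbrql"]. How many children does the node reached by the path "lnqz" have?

1

Follow the path "lnqz" to its node, then look at its outgoing edges.
Distinct next characters after "lnqz": v.
That node has 1 child edge.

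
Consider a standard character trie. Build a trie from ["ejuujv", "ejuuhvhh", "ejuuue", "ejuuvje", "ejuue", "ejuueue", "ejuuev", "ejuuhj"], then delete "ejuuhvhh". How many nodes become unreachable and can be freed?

3

A node on "ejuuhvhh"'s path can go only if nothing else ends at it or branches off below it.
The suffix "vhh" (3 nodes) is used only by "ejuuhvhh"; the node for "ejuuh" still has the child "j", so pruning stops there.
Nodes removed: 3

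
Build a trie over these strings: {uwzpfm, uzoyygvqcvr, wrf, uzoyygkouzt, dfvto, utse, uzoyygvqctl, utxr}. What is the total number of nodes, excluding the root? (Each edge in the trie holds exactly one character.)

Trie structure (* marks end of a word):
(root)
├─ d
│  └─ f
│     └─ v
│        └─ t
│           └─ o *
├─ u
│  ├─ t
│  │  ├─ s
│  │  │  └─ e *
│  │  └─ x
│  │     └─ r *
│  ├─ w
│  │  └─ z
│  │     └─ p
│  │        └─ f
│  │           └─ m *
│  └─ z
│     └─ o
│        └─ y
│           └─ y
│              └─ g
│                 ├─ k
│                 │  └─ o
│                 │     └─ u
│                 │        └─ z
│                 │           └─ t *
│                 └─ v
│                    └─ q
│                       └─ c
│                          ├─ t
│                          │  └─ l *
│                          └─ v
│                             └─ r *
└─ w
   └─ r
      └─ f *
Counting every labelled node above: 36.

36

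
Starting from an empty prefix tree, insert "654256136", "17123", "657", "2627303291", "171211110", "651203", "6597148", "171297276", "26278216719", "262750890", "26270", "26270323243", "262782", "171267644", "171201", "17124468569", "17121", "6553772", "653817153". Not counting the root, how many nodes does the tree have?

89

Trace insertions, counting only characters that open a new branch:
  "654256136" → 9 new (6, 5, 4, 2, 5, 6, 1, 3, 6)
  "17123" → 5 new (1, 7, 1, 2, 3)
  "657" → prefix "65" already present; 1 new (7)
  "2627303291" → 10 new (2, 6, 2, 7, 3, 0, 3, 2, 9, 1)
  "171211110" → prefix "1712" already present; 5 new (1, 1, 1, 1, 0)
  "651203" → prefix "65" already present; 4 new (1, 2, 0, 3)
  "6597148" → prefix "65" already present; 5 new (9, 7, 1, 4, 8)
  "171297276" → prefix "1712" already present; 5 new (9, 7, 2, 7, 6)
  "26278216719" → prefix "2627" already present; 7 new (8, 2, 1, 6, 7, 1, 9)
  "262750890" → prefix "2627" already present; 5 new (5, 0, 8, 9, 0)
  "26270" → prefix "2627" already present; 1 new (0)
  "26270323243" → prefix "26270" already present; 6 new (3, 2, 3, 2, 4, 3)
  "262782" → prefix "262782" already present; 0 new (none)
  "171267644" → prefix "1712" already present; 5 new (6, 7, 6, 4, 4)
  "171201" → prefix "1712" already present; 2 new (0, 1)
  "17124468569" → prefix "1712" already present; 7 new (4, 4, 6, 8, 5, 6, 9)
  "17121" → prefix "17121" already present; 0 new (none)
  "6553772" → prefix "65" already present; 5 new (5, 3, 7, 7, 2)
  "653817153" → prefix "65" already present; 7 new (3, 8, 1, 7, 1, 5, 3)
Total nodes = 9 + 5 + 1 + 10 + 5 + 4 + 5 + 5 + 7 + 5 + 1 + 6 + 0 + 5 + 2 + 7 + 0 + 5 + 7 = 89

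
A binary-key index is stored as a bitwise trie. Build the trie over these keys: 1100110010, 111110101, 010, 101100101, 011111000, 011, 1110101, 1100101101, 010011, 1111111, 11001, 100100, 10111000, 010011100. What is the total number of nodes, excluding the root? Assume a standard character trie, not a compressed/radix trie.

60

Trace insertions, counting only characters that open a new branch:
  "1100110010" → 10 new (1, 1, 0, 0, 1, 1, 0, 0, 1, 0)
  "111110101" → prefix "11" already present; 7 new (1, 1, 1, 0, 1, 0, 1)
  "010" → 3 new (0, 1, 0)
  "101100101" → prefix "1" already present; 8 new (0, 1, 1, 0, 0, 1, 0, 1)
  "011111000" → prefix "01" already present; 7 new (1, 1, 1, 1, 0, 0, 0)
  "011" → prefix "011" already present; 0 new (none)
  "1110101" → prefix "111" already present; 4 new (0, 1, 0, 1)
  "1100101101" → prefix "11001" already present; 5 new (0, 1, 1, 0, 1)
  "010011" → prefix "010" already present; 3 new (0, 1, 1)
  "1111111" → prefix "11111" already present; 2 new (1, 1)
  "11001" → prefix "11001" already present; 0 new (none)
  "100100" → prefix "10" already present; 4 new (0, 1, 0, 0)
  "10111000" → prefix "1011" already present; 4 new (1, 0, 0, 0)
  "010011100" → prefix "010011" already present; 3 new (1, 0, 0)
Total nodes = 10 + 7 + 3 + 8 + 7 + 0 + 4 + 5 + 3 + 2 + 0 + 4 + 4 + 3 = 60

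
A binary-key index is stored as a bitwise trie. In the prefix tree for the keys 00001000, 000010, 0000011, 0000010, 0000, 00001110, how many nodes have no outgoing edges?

A leaf is a node with no children — equivalently, the end of a word that is not a proper prefix of any other stored word.
Those words: "0000010", "0000011", "00001000", "00001110"
Leaf count: 4

4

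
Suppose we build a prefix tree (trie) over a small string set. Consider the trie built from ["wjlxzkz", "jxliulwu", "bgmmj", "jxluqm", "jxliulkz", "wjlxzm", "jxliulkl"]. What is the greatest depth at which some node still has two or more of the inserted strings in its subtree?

Equivalently: take the maximum, over all pairs, of their longest common prefix length.
e.g. "jxliulkl" and "jxliulkz" share the prefix "jxliulk" of length 7; no pair shares a longer one.
Longest shared-prefix length: 7

7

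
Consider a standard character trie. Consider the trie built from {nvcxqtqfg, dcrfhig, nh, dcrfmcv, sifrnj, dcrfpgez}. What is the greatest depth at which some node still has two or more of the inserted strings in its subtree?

The deepest shared node is where two words last agree before diverging.
"dcrfhig" and "dcrfmcv" agree on "dcrf" (4 characters) before diverging; nothing deeper is shared.
Longest shared-prefix length: 4

4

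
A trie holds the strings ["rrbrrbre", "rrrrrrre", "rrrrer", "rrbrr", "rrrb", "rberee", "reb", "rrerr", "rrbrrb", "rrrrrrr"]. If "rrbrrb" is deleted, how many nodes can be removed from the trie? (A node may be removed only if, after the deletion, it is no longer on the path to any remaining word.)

0

A node on "rrbrrb"'s path can go only if nothing else ends at it or branches off below it.
Every node on "rrbrrb" is still needed (e.g. by "rrbrrbre"), so nothing is freed.
Nodes removed: 0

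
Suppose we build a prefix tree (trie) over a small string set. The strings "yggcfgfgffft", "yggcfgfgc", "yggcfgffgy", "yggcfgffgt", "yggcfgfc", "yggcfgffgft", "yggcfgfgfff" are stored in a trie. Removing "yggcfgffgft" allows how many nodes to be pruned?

2

Walk "yggcfgffgft" from the leaf back toward the root, removing each node that no remaining word uses.
The suffix "ft" (2 nodes) is used only by "yggcfgffgft"; the node for "yggcfgffg" still has the child "y", so pruning stops there.
Nodes removed: 2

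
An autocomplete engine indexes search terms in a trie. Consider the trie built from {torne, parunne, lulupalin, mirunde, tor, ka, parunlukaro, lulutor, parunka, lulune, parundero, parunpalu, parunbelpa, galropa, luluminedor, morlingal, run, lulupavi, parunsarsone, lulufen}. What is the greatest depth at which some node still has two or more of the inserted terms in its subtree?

The deepest shared node is where two words last agree before diverging.
e.g. "lulupalin" and "lulupavi" share the prefix "lulupa" of length 6; no pair shares a longer one.
Longest shared-prefix length: 6

6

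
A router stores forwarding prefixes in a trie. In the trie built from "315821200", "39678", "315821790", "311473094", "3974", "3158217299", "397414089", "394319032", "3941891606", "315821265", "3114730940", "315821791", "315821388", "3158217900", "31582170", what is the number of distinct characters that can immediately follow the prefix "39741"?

1

Walk "39741" from the root, arriving at one node.
Distinct next characters after "39741": 4.
That node has 1 child edge.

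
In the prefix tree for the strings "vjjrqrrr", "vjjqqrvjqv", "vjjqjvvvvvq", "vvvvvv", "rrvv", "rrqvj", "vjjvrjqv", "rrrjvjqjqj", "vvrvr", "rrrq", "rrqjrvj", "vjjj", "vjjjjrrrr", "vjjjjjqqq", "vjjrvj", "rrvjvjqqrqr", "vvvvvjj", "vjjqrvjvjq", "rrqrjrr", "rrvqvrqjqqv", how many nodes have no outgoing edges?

19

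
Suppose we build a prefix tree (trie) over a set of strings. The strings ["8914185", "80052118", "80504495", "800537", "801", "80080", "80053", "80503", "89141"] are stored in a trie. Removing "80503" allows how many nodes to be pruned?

1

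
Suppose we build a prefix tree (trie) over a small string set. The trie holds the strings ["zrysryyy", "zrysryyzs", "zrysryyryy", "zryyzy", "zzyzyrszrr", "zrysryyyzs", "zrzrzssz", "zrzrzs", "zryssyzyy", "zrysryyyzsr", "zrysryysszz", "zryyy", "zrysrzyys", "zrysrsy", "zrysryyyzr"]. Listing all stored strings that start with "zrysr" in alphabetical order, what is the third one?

Filter for "zrysr…" and sort: "zrysrsy", "zrysryyryy", "zrysryysszz", "zrysryyy", "zrysryyyzr", "zrysryyyzs", "zrysryyyzsr", "zrysryyzs", "zrysrzyys"
The 3rd is zrysryysszz.

zrysryysszz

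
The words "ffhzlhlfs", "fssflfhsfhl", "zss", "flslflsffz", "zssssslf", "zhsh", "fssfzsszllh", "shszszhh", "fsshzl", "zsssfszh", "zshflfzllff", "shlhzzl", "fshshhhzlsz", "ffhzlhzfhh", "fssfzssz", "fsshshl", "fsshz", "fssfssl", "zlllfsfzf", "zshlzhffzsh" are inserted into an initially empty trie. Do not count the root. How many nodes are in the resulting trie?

110

For each word, the new-node count is its length minus the longest prefix already in the trie:
  "ffhzlhlfs" → 9 new (f, f, h, z, l, h, l, f, s)
  "fssflfhsfhl" → prefix "f" already present; 10 new (s, s, f, l, f, h, s, f, h, l)
  "zss" → 3 new (z, s, s)
  "flslflsffz" → prefix "f" already present; 9 new (l, s, l, f, l, s, f, f, z)
  "zssssslf" → prefix "zss" already present; 5 new (s, s, s, l, f)
  "zhsh" → prefix "z" already present; 3 new (h, s, h)
  "fssfzsszllh" → prefix "fssf" already present; 7 new (z, s, s, z, l, l, h)
  "shszszhh" → 8 new (s, h, s, z, s, z, h, h)
  "fsshzl" → prefix "fss" already present; 3 new (h, z, l)
  "zsssfszh" → prefix "zsss" already present; 4 new (f, s, z, h)
  "zshflfzllff" → prefix "zs" already present; 9 new (h, f, l, f, z, l, l, f, f)
  "shlhzzl" → prefix "sh" already present; 5 new (l, h, z, z, l)
  "fshshhhzlsz" → prefix "fs" already present; 9 new (h, s, h, h, h, z, l, s, z)
  "ffhzlhzfhh" → prefix "ffhzlh" already present; 4 new (z, f, h, h)
  "fssfzssz" → prefix "fssfzssz" already present; 0 new (none)
  "fsshshl" → prefix "fssh" already present; 3 new (s, h, l)
  "fsshz" → prefix "fsshz" already present; 0 new (none)
  "fssfssl" → prefix "fssf" already present; 3 new (s, s, l)
  "zlllfsfzf" → prefix "z" already present; 8 new (l, l, l, f, s, f, z, f)
  "zshlzhffzsh" → prefix "zsh" already present; 8 new (l, z, h, f, f, z, s, h)
Total nodes = 9 + 10 + 3 + 9 + 5 + 3 + 7 + 8 + 3 + 4 + 9 + 5 + 9 + 4 + 0 + 3 + 0 + 3 + 8 + 8 = 110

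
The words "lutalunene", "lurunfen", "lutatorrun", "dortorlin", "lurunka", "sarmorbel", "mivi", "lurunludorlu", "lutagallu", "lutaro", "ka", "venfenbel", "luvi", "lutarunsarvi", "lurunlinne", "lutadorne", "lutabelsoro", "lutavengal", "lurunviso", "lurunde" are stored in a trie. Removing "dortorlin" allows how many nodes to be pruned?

Walk "dortorlin" from the leaf back toward the root, removing each node that no remaining word uses.
No other word shares any prefix with "dortorlin", so all 9 of its nodes go.
Nodes removed: 9

9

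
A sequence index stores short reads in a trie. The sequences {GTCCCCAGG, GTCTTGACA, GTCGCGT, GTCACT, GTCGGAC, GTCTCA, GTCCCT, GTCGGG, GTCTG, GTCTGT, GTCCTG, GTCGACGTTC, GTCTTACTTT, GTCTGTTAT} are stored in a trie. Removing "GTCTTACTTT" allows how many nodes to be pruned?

5

Walk "GTCTTACTTT" from the leaf back toward the root, removing each node that no remaining word uses.
The suffix "ACTTT" (5 nodes) is used only by "GTCTTACTTT"; the node for "GTCTT" still has the child "G", so pruning stops there.
Nodes removed: 5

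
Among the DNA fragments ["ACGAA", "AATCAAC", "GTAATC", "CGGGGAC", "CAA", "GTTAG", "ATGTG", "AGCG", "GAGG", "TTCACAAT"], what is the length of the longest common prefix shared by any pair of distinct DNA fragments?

2

Look for the deepest trie node that still has at least two words in its subtree.
e.g. "GTAATC" and "GTTAG" share the prefix "GT" of length 2; no pair shares a longer one.
Longest shared-prefix length: 2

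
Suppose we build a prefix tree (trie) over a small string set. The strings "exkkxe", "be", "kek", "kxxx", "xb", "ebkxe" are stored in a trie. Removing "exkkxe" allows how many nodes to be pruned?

5

Walk "exkkxe" from the leaf back toward the root, removing each node that no remaining word uses.
The suffix "xkkxe" (5 nodes) is used only by "exkkxe"; the node for "e" still has the child "b", so pruning stops there.
Nodes removed: 5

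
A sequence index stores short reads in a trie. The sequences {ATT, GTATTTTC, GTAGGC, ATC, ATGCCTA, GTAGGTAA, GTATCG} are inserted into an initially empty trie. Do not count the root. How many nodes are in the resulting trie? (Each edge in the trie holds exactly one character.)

25

Count nodes per top-level branch (shared prefixes stored once):
  'A'-branch (ATC, ATGCCTA, ATT): 9 nodes
  'G'-branch (GTAGGC, GTAGGTAA, GTATCG, GTATTTTC): 16 nodes
Sum: 25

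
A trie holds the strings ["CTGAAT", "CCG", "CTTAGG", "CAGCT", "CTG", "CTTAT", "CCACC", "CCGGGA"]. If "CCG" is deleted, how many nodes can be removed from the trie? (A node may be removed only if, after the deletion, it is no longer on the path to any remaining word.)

After clearing the end-marker at "CCG", prune upward until reaching a node still needed by another word.
Every node on "CCG" is still needed (e.g. by "CCGGGA"), so nothing is freed.
Nodes removed: 0

0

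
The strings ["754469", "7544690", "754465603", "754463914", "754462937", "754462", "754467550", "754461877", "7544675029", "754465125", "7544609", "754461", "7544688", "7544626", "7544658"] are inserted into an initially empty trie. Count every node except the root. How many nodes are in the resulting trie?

Count nodes per top-level branch (shared prefixes stored once):
  '7'-branch (7544609, 754461, 754461877, 754462, 7544626, 754462937, 754463914, 754465125, 754465603, 7544658, 7544675029, 754467550, 7544688, 754469, 7544690): 39 nodes
Sum: 39

39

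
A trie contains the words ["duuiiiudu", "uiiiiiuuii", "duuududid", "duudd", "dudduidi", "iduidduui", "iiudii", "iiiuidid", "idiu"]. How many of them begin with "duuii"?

1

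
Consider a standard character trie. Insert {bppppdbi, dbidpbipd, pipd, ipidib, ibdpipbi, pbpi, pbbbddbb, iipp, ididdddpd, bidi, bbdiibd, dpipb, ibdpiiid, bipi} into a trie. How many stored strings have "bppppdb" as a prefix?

1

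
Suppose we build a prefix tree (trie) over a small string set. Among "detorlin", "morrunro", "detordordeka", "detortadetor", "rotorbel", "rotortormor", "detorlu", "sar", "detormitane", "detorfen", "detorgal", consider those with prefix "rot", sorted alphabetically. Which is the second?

Words with prefix "rot", in lexicographic order: "rotorbel", "rotortormor"
Position 2: rotortormor

rotortormor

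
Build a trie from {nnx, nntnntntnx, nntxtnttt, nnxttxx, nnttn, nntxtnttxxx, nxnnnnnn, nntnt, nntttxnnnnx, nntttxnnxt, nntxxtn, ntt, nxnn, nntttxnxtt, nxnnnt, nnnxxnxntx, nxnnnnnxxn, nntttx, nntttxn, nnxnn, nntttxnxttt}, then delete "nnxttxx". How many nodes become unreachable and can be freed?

Walk "nnxttxx" from the leaf back toward the root, removing each node that no remaining word uses.
The suffix "ttxx" (4 nodes) is used only by "nnxttxx"; the node for "nnx" still has the child "n", so pruning stops there.
Nodes removed: 4

4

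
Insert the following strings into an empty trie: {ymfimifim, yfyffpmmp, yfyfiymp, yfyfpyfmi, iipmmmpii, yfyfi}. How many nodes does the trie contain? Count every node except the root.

Trie structure (* marks end of a word):
(root)
├─ i
│  └─ i
│     └─ p
│        └─ m
│           └─ m
│              └─ m
│                 └─ p
│                    └─ i
│                       └─ i *
└─ y
   ├─ f
   │  └─ y
   │     └─ f
   │        ├─ f
   │        │  └─ p
   │        │     └─ m
   │        │        └─ m
   │        │           └─ p *
   │        ├─ i *
   │        │  └─ y
   │        │     └─ m
   │        │        └─ p *
   │        └─ p
   │           └─ y
   │              └─ f
   │                 └─ m
   │                    └─ i *
   └─ m
      └─ f
         └─ i
            └─ m
               └─ i
                  └─ f
                     └─ i
                        └─ m *
Counting every labelled node above: 35.

35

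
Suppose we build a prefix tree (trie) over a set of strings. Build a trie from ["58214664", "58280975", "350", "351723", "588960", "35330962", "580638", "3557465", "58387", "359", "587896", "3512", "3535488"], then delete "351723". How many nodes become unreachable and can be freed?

A node on "351723"'s path can go only if nothing else ends at it or branches off below it.
The suffix "723" (3 nodes) is used only by "351723"; the node for "351" still has the child "2", so pruning stops there.
Nodes removed: 3

3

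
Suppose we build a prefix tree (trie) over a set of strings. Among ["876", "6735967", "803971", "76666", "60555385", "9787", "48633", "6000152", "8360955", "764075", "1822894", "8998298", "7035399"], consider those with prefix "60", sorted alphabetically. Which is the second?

Filter for "60…" and sort: "6000152", "60555385"
The 2nd is 60555385.

60555385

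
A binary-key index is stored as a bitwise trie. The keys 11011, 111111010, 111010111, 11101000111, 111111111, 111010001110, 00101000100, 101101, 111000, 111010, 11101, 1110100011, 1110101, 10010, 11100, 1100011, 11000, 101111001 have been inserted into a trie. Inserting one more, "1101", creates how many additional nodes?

0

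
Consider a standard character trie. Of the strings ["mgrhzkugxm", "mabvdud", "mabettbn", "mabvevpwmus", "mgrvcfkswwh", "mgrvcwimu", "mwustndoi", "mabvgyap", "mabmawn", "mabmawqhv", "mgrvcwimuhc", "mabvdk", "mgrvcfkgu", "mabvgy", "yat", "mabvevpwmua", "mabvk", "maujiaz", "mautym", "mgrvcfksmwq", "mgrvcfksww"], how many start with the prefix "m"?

Traverse to the node for "m", then collect every word in that subtree.
Matches: "mabettbn", "mabmawn", "mabmawqhv", "mabvdk", "mabvdud", "mabvevpwmua", "mabvevpwmus", "mabvgy", "mabvgyap", "mabvk", "maujiaz", "mautym", "mgrhzkugxm", "mgrvcfkgu", "mgrvcfksmwq", "mgrvcfksww", "mgrvcfkswwh", "mgrvcwimu", "mgrvcwimuhc", "mwustndoi"
Count: 20

20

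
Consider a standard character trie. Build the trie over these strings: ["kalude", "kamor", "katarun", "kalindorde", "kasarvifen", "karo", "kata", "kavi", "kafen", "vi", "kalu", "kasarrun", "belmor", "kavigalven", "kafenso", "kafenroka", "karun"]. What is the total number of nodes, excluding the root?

61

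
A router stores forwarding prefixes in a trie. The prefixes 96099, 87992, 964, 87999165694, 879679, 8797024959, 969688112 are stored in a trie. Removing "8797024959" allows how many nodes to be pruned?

7

Walk "8797024959" from the leaf back toward the root, removing each node that no remaining word uses.
The suffix "7024959" (7 nodes) is used only by "8797024959"; the node for "879" still has the child "9", so pruning stops there.
Nodes removed: 7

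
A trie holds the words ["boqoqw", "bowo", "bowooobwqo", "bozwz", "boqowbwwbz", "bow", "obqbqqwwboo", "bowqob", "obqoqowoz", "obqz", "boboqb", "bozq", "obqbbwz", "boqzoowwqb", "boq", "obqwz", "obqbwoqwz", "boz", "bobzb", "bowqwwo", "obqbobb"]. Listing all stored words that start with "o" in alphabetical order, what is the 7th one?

DFS of the "o" subtree visits, in order: "obqbbwz", "obqbobb", "obqbqqwwboo", "obqbwoqwz", "obqoqowoz", "obqwz", "obqz"
Position 7: obqz

obqz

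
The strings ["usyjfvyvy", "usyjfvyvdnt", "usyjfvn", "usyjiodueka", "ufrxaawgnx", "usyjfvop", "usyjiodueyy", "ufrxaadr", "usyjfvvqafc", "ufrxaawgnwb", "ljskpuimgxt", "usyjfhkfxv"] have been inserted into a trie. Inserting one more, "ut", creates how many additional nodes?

1

The longest prefix of "ut" already in the trie is "u" (length 1).
New nodes needed: |"ut"| − 1 = 2 − 1 = 1.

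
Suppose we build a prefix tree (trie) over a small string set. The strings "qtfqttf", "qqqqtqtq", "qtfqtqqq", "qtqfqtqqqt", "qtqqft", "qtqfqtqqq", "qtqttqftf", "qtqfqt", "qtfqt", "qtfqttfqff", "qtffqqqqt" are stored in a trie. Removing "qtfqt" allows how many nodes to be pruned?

0

A node on "qtfqt"'s path can go only if nothing else ends at it or branches off below it.
Every node on "qtfqt" is still needed (e.g. by "qtfqttf"), so nothing is freed.
Nodes removed: 0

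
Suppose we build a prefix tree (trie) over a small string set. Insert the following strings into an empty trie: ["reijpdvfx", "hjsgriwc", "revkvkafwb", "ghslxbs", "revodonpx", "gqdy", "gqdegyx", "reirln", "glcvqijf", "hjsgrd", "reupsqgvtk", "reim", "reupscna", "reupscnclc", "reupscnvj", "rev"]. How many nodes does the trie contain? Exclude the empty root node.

Trace insertions, counting only characters that open a new branch:
  "reijpdvfx" → 9 new (r, e, i, j, p, d, v, f, x)
  "hjsgriwc" → 8 new (h, j, s, g, r, i, w, c)
  "revkvkafwb" → prefix "re" already present; 8 new (v, k, v, k, a, f, w, b)
  "ghslxbs" → 7 new (g, h, s, l, x, b, s)
  "revodonpx" → prefix "rev" already present; 6 new (o, d, o, n, p, x)
  "gqdy" → prefix "g" already present; 3 new (q, d, y)
  "gqdegyx" → prefix "gqd" already present; 4 new (e, g, y, x)
  "reirln" → prefix "rei" already present; 3 new (r, l, n)
  "glcvqijf" → prefix "g" already present; 7 new (l, c, v, q, i, j, f)
  "hjsgrd" → prefix "hjsgr" already present; 1 new (d)
  "reupsqgvtk" → prefix "re" already present; 8 new (u, p, s, q, g, v, t, k)
  "reim" → prefix "rei" already present; 1 new (m)
  "reupscna" → prefix "reups" already present; 3 new (c, n, a)
  "reupscnclc" → prefix "reupscn" already present; 3 new (c, l, c)
  "reupscnvj" → prefix "reupscn" already present; 2 new (v, j)
  "rev" → prefix "rev" already present; 0 new (none)
Total nodes = 9 + 8 + 8 + 7 + 6 + 3 + 4 + 3 + 7 + 1 + 8 + 1 + 3 + 3 + 2 + 0 = 73

73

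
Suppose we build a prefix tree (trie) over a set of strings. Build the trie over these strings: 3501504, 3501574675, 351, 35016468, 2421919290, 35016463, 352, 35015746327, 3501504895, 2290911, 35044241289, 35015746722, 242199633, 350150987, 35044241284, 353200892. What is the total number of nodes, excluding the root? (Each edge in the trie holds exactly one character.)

66

For each word, the new-node count is its length minus the longest prefix already in the trie:
  "3501504" → 7 new (3, 5, 0, 1, 5, 0, 4)
  "3501574675" → prefix "35015" already present; 5 new (7, 4, 6, 7, 5)
  "351" → prefix "35" already present; 1 new (1)
  "35016468" → prefix "3501" already present; 4 new (6, 4, 6, 8)
  "2421919290" → 10 new (2, 4, 2, 1, 9, 1, 9, 2, 9, 0)
  "35016463" → prefix "3501646" already present; 1 new (3)
  "352" → prefix "35" already present; 1 new (2)
  "35015746327" → prefix "35015746" already present; 3 new (3, 2, 7)
  "3501504895" → prefix "3501504" already present; 3 new (8, 9, 5)
  "2290911" → prefix "2" already present; 6 new (2, 9, 0, 9, 1, 1)
  "35044241289" → prefix "350" already present; 8 new (4, 4, 2, 4, 1, 2, 8, 9)
  "35015746722" → prefix "350157467" already present; 2 new (2, 2)
  "242199633" → prefix "24219" already present; 4 new (9, 6, 3, 3)
  "350150987" → prefix "350150" already present; 3 new (9, 8, 7)
  "35044241284" → prefix "3504424128" already present; 1 new (4)
  "353200892" → prefix "35" already present; 7 new (3, 2, 0, 0, 8, 9, 2)
Total nodes = 7 + 5 + 1 + 4 + 10 + 1 + 1 + 3 + 3 + 6 + 8 + 2 + 4 + 3 + 1 + 7 = 66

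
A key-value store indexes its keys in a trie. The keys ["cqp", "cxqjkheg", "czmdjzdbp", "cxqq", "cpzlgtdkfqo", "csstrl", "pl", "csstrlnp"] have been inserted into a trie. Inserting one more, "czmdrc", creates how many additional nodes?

Walking "czmdrc" from the root, the first 4 characters ("czmd") follow existing edges; "r" is the first miss.
So 6 − 4 = 2 new nodes.

2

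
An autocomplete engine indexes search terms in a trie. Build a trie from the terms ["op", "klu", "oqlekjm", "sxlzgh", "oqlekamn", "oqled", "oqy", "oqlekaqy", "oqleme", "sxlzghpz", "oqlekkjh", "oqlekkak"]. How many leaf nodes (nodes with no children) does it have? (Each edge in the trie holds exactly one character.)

A leaf is a node with no children — equivalently, the end of a word that is not a proper prefix of any other stored word.
Those words: "klu", "op", "oqled", "oqlekamn", "oqlekaqy", "oqlekjm", "oqlekkak", "oqlekkjh", "oqleme", "oqy", "sxlzghpz"
Leaf count: 11

11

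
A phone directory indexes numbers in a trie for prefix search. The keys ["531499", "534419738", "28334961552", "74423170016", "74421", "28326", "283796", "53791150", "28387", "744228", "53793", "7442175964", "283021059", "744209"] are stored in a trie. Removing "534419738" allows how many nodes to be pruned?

7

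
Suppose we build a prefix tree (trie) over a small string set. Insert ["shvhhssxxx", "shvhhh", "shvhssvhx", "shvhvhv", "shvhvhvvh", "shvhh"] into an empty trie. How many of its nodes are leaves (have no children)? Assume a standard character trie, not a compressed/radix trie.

A leaf is a node with no children — equivalently, the end of a word that is not a proper prefix of any other stored word.
Those words: "shvhhh", "shvhhssxxx", "shvhssvhx", "shvhvhvvh"
Leaf count: 4

4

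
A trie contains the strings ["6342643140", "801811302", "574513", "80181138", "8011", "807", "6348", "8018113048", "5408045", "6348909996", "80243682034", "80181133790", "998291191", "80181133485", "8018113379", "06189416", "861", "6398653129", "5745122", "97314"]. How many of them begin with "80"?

9

Filter for entries beginning with "80":
Matches: "8011", "801811302", "8018113048", "80181133485", "8018113379", "80181133790", "80181138", "80243682034", "807"
Count: 9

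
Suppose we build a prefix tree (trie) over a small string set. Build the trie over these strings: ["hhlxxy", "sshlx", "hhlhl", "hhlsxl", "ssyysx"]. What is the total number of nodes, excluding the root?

20

Count nodes per top-level branch (shared prefixes stored once):
  'h'-branch (hhlhl, hhlsxl, hhlxxy): 11 nodes
  's'-branch (sshlx, ssyysx): 9 nodes
Sum: 20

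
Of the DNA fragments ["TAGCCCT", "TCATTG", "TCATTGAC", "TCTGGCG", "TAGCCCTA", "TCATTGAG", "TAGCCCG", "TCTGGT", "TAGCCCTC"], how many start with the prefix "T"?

9

Traverse to the node for "T", then collect every word in that subtree.
Matches: "TAGCCCG", "TAGCCCT", "TAGCCCTA", "TAGCCCTC", "TCATTG", "TCATTGAC", "TCATTGAG", "TCTGGCG", "TCTGGT"
Count: 9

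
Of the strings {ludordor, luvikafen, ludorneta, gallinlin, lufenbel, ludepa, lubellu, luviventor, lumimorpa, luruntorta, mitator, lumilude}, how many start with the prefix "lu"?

10

Walk to "lu"; the words in its subtree are exactly those with that prefix.
Matches: "lubellu", "ludepa", "ludordor", "ludorneta", "lufenbel", "lumilude", "lumimorpa", "luruntorta", "luvikafen", "luviventor"
Count: 10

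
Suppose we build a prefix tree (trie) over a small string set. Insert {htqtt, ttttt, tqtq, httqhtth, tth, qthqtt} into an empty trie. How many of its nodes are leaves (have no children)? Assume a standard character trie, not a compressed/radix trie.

A leaf is a node with no children — equivalently, the end of a word that is not a proper prefix of any other stored word.
Those words: "htqtt", "httqhtth", "qthqtt", "tqtq", "tth", "ttttt"
Leaf count: 6

6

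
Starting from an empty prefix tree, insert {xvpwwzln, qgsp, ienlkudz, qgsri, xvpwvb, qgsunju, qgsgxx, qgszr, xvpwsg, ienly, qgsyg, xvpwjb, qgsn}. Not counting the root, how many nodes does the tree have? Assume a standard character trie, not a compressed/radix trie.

41

Count nodes per top-level branch (shared prefixes stored once):
  'i'-branch (ienlkudz, ienly): 9 nodes
  'q'-branch (qgsgxx, qgsn, qgsp, qgsri, qgsunju, qgsyg, qgszr): 18 nodes
  'x'-branch (xvpwjb, xvpwsg, xvpwvb, xvpwwzln): 14 nodes
Sum: 41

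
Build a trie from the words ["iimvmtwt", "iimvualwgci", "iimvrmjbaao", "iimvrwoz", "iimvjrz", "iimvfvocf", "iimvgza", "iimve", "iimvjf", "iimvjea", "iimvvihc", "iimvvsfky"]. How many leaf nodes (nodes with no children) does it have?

12

A leaf is a node with no children — equivalently, the end of a word that is not a proper prefix of any other stored word.
Those words: "iimve", "iimvfvocf", "iimvgza", "iimvjea", "iimvjf", "iimvjrz", "iimvmtwt", "iimvrmjbaao", "iimvrwoz", "iimvualwgci", "iimvvihc", "iimvvsfky"
Leaf count: 12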